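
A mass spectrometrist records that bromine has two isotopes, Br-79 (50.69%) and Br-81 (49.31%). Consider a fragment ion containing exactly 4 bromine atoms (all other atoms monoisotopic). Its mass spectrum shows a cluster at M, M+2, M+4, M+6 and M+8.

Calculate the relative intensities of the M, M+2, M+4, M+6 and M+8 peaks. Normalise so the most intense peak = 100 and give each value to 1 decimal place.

Each Br atom is independently Br-79 (p = 0.5069) or Br-81 (q = 0.4931); the cluster is the binomial expansion (p + q)^4.
P(M) = 0.5069^4 = 0.066022
P(M+2) = 4 × 0.5069^3 × 0.4931^1 = 0.256899
P(M+4) = 6 × 0.5069^2 × 0.4931^2 = 0.374857
P(M+6) = 4 × 0.5069^1 × 0.4931^3 = 0.243101
P(M+8) = 0.4931^4 = 0.059121
The M+4 peak is largest (0.374857); scaling to 100 gives 17.6 : 68.5 : 100.0 : 64.9 : 15.8.

17.6 : 68.5 : 100.0 : 64.9 : 15.8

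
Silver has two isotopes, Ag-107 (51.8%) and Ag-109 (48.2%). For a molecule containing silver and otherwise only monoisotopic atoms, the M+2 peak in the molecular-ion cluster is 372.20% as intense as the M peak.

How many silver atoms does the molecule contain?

The M+2/M ratio from n Ag atoms is n · q/p = n · 0.482/0.518.
n = 3.7220 × 0.518/0.482 = 4.00 ≈ 4

4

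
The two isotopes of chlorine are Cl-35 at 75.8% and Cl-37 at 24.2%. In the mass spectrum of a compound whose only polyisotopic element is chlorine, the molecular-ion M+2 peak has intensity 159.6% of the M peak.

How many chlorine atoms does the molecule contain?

With n Cl atoms, P(M+2)/P(M) = C(n,1)·p^(n−1)q / p^n = n·q/p = n · 0.242/0.758.
n = 1.596 × 0.758/0.242 = 5.00 ≈ 5

5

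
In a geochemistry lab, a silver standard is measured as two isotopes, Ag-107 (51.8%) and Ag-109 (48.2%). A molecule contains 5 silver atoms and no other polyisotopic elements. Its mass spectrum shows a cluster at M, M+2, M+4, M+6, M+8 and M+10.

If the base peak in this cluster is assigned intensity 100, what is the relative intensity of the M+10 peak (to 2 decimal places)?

Binomial terms of (0.518 + 0.482)^5: M 0.0373, M+2 0.1735, M+4 0.3229, M+6 0.3005, M+8 0.1398, M+10 0.0260 → M+4 is the base peak.
P(M+4) = C(5,2) × 0.518^3 × 0.482^2 = 10 × 0.13899183 × 0.232324 = 0.322911 (base)
P(M+10) = C(5,5) × 0.518^0 × 0.482^5 = 1 × 1.0000 × 0.02601568 = 0.026016
Relative intensity = 0.026016 / 0.322911 × 100 = 8.06

8.06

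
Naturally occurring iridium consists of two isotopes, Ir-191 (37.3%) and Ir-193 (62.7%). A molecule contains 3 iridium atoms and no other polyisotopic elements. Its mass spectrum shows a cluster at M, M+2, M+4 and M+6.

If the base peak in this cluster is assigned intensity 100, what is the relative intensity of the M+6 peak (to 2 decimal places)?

56.03

(0.373 + 0.627)^3 gives M 0.0519, M+2 0.2617, M+4 0.4399, M+6 0.2465; the largest is M+4.
P(M+4) = C(3,2) × 0.373^1 × 0.627^2 = 3 × 0.3730 × 0.393129 = 0.439911 (base)
P(M+6) = C(3,3) × 0.373^0 × 0.627^3 = 1 × 1.0000 × 0.24649188 = 0.246492
Relative intensity = 0.246492 / 0.439911 × 100 = 56.03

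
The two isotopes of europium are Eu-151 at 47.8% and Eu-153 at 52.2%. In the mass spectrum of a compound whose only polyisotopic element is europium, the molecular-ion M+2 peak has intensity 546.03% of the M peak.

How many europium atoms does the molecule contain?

5

For n independent Eu atoms, I(M+2)/I(M) = n · (abundance Eu-153) / (abundance Eu-151) = n · 0.522/0.478.
n = 5.4603 × 0.478/0.522 = 5.00 ≈ 5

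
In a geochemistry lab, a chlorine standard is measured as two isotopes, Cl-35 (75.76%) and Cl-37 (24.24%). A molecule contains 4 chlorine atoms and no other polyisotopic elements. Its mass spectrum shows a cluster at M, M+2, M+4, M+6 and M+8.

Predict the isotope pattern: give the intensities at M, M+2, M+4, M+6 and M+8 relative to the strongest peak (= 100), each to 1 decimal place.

78.1 : 100.0 : 48.0 : 10.2 : 0.8

The 4 Cl atoms are independent, so intensities follow the terms of (0.7576 + 0.2424)^4.
P(M) = 0.7576^4 = 0.329428
P(M+2) = 4 × 0.7576^3 × 0.2424^1 = 0.421612
P(M+4) = 6 × 0.7576^2 × 0.2424^2 = 0.202347
P(M+6) = 4 × 0.7576^1 × 0.2424^3 = 0.043162
P(M+8) = 0.2424^4 = 0.003452
The M+2 peak is largest (0.421612); scaling to 100 gives 78.1 : 100.0 : 48.0 : 10.2 : 0.8.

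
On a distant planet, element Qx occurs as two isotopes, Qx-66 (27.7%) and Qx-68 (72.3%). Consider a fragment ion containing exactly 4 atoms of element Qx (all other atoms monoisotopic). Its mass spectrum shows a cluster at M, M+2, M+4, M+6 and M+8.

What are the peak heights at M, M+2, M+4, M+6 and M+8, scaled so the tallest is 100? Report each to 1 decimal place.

1.4 : 14.7 : 57.5 : 100.0 : 65.3

The 4 Qx atoms are independent, so intensities follow the terms of (0.277 + 0.723)^4.
P(M) = 0.277^4 = 0.005887
P(M+2) = 4 × 0.277^3 × 0.723^1 = 0.061466
P(M+4) = 6 × 0.277^2 × 0.723^2 = 0.240651
P(M+6) = 4 × 0.277^1 × 0.723^3 = 0.418750
P(M+8) = 0.723^4 = 0.273246
The M+6 peak is largest (0.418750); scaling to 100 gives 1.4 : 14.7 : 57.5 : 100.0 : 65.3.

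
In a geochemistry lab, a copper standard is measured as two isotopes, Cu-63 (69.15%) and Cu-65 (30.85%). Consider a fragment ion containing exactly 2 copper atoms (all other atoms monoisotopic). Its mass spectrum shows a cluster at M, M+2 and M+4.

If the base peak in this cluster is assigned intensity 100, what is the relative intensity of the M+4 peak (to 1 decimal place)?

19.9

Binomial terms of (0.6915 + 0.3085)^2: M 0.4782, M+2 0.4267, M+4 0.0952 → M is the base peak.
P(M) = C(2,0) × 0.6915^2 × 0.3085^0 = 1 × 0.47817225 × 1.0000 = 0.478172 (base)
P(M+4) = C(2,2) × 0.6915^0 × 0.3085^2 = 1 × 1.0000 × 0.09517225 = 0.095172
Relative intensity = 0.095172 / 0.478172 × 100 = 19.9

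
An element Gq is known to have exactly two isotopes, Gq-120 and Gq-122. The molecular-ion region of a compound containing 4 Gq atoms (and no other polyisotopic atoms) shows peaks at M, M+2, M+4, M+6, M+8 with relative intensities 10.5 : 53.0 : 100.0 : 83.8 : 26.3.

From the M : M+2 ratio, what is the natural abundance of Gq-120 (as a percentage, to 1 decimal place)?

44.2%

If p is the fraction of Gq that is Gq-120, then I(M+2)/I(M) = [C(4,1)·p^3·(1−p)] / p^4 = 4·(1−p)/p = 53.0/10.5 = 5.0476
(1−p)/p = 5.0476/4 = 1.2619  ⇒  p = 1/(1 + 1.2619) = 0.4421
Gq-120: 44.2%, Gq-122: 55.8%.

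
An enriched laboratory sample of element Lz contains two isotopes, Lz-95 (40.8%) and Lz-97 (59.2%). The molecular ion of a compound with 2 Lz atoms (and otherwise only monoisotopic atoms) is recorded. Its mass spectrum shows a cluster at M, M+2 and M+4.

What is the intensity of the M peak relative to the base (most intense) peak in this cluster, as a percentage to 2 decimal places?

34.46%

Binomial terms of (0.408 + 0.592)^2: M 0.1665, M+2 0.4831, M+4 0.3505 → M+2 is the base peak.
P(M+2) = C(2,1) × 0.408^1 × 0.592^1 = 2 × 0.4080 × 0.5920 = 0.483072 (base)
P(M) = C(2,0) × 0.408^2 × 0.592^0 = 1 × 0.166464 × 1.0000 = 0.166464
Relative intensity = 0.166464 / 0.483072 × 100 = 34.46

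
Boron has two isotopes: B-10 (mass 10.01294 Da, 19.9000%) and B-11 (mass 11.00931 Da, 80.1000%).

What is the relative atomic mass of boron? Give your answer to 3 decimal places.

10.811 Da

Ar = Σ fᵢ·mᵢ = 0.199000 × 10.01294 + 0.801000 × 11.00931
= 1.992575 + 8.818457 = 10.811032 Da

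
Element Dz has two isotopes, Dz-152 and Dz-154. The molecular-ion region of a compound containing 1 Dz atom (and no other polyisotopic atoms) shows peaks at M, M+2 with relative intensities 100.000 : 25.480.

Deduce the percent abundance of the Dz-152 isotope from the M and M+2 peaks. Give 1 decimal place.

Let p = fractional abundance of Dz-152. I(M+2)/I(M) = [C(1,1)·p^0·(1−p)] / p^1 = 1·(1−p)/p = 25.480/100.000 = 0.2548
(1−p)/p = 0.2548/1 = 0.2548  ⇒  p = 1/(1 + 0.2548) = 0.7969
Dz-152: 79.7%, Dz-154: 20.3%.

79.7%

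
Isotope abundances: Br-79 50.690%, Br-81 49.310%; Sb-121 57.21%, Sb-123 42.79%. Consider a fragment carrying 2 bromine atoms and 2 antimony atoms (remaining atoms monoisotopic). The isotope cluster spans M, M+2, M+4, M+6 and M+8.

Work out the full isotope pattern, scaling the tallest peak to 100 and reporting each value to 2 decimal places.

22.64 : 77.93 : 100.00 : 56.70 : 11.99

Bromine pattern (n=2): 0.25694761 : 0.49990478 : 0.24314761
Antimony pattern (n=2): 0.32729841 : 0.48960318 : 0.18309841
Convolve the two distributions (both contribute in 2-u steps):
  M: 0.25694761×0.32729841 = 0.084099
  M+2: 0.25694761×0.48960318 + 0.49990478×0.32729841 = 0.289420
  M+4: 0.25694761×0.18309841 + 0.49990478×0.48960318 + 0.24314761×0.32729841 = 0.371383
  M+6: 0.49990478×0.18309841 + 0.24314761×0.48960318 = 0.210578
  M+8: 0.24314761×0.18309841 = 0.044520
Scale to base peak (0.371383) = 100: 22.64 : 77.93 : 100.00 : 56.70 : 11.99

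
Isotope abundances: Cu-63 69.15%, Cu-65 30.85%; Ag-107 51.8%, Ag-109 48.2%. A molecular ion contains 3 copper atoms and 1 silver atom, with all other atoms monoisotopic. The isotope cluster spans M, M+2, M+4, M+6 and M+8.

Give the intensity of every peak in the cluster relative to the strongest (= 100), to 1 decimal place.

44.1 : 100.0 : 81.2 : 28.4 : 3.6

Copper pattern (n=3): 0.33065611 : 0.44254842 : 0.19743483 : 0.02936064
Silver pattern (n=1): 0.5180 : 0.4820
Convolve the two distributions (both contribute in 2-u steps):
  M: 0.33065611×0.5180 = 0.171280
  M+2: 0.33065611×0.4820 + 0.44254842×0.5180 = 0.388616
  M+4: 0.44254842×0.4820 + 0.19743483×0.5180 = 0.315580
  M+6: 0.19743483×0.4820 + 0.02936064×0.5180 = 0.110372
  M+8: 0.02936064×0.4820 = 0.014152
Scale to base peak (0.388616) = 100: 44.1 : 100.0 : 81.2 : 28.4 : 3.6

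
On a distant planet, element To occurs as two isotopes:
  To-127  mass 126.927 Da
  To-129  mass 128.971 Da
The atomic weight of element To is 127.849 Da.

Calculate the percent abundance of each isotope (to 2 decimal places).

Let x be the fractional abundance of To-127; then To-129 has abundance 1 − x.
126.927·x + 128.971·(1 − x) = 127.849
(126.927 − 128.971)·x = 127.849 − 128.971
x = -1.122 / -2.044 = 0.54892 → 54.89% To-127, 45.11% To-129.

To-127: 54.89%, To-129: 45.11%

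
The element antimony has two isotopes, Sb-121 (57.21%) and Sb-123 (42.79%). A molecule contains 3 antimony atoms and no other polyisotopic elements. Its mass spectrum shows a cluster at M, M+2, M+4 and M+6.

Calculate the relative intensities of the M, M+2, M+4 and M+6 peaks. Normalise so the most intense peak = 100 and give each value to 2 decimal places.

Each Sb atom is independently Sb-121 (p = 0.5721) or Sb-123 (q = 0.4279); the cluster is the binomial expansion (p + q)^3.
P(M) = 0.5721^3 = 0.187247
P(M+2) = 3 × 0.5721^2 × 0.4279^1 = 0.420153
P(M+4) = 3 × 0.5721^1 × 0.4279^2 = 0.314252
P(M+6) = 0.4279^3 = 0.078348
The M+2 peak is largest (0.420153); scaling to 100 gives 44.57 : 100.00 : 74.79 : 18.65.

44.57 : 100.00 : 74.79 : 18.65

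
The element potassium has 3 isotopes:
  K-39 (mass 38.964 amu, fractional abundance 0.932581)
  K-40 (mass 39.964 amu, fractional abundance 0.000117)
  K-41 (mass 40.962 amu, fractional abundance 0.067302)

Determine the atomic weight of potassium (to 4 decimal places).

39.0986 amu

Weight each isotope mass by its fractional abundance: 0.932581 × 38.964 + 0.000117 × 39.964 + 0.067302 × 40.962
= 36.33709 + 0.00468 + 2.75682 = 39.09859 amu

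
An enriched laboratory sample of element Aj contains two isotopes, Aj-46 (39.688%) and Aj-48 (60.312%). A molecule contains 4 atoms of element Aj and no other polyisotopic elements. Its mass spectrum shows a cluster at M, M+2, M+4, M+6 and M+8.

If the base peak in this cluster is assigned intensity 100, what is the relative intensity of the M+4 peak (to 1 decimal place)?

(0.39688 + 0.60312)^4 gives M 0.0248, M+2 0.1508, M+4 0.3438, M+6 0.3483, M+8 0.1323; the largest is M+6.
P(M+6) = C(4,3) × 0.39688^1 × 0.60312^3 = 4 × 0.39688 × 0.21938715 = 0.348281 (base)
P(M+4) = C(4,2) × 0.39688^2 × 0.60312^2 = 6 × 0.15751373 × 0.36375373 = 0.343777
Relative intensity = 0.343777 / 0.348281 × 100 = 98.7

98.7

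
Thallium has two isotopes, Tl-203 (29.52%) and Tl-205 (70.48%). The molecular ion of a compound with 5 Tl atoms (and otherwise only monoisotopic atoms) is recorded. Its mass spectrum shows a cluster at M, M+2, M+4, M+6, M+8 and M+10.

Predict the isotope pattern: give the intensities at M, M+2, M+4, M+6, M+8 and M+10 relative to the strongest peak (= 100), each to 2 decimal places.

0.62 : 7.35 : 35.09 : 83.77 : 100.00 : 47.75

Expanding (0.2952 + 0.7048)^5:
P(M) = 0.2952^5 = 0.002242
P(M+2) = 5 × 0.2952^4 × 0.7048^1 = 0.026761
P(M+4) = 10 × 0.2952^3 × 0.7048^2 = 0.127785
P(M+6) = 10 × 0.2952^2 × 0.7048^3 = 0.305092
P(M+8) = 5 × 0.2952^1 × 0.7048^4 = 0.364208
P(M+10) = 0.7048^5 = 0.173912
The M+8 peak is largest (0.364208); scaling to 100 gives 0.62 : 7.35 : 35.09 : 83.77 : 100.00 : 47.75.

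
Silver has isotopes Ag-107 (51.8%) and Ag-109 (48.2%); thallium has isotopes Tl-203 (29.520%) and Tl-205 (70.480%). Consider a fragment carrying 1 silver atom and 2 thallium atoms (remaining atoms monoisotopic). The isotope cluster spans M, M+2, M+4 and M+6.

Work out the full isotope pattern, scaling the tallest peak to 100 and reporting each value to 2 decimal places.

9.86 : 56.25 : 100.00 : 52.29

Silver pattern (n=1): 0.5180 : 0.4820
Thallium pattern (n=2): 0.08714304 : 0.41611392 : 0.49674304
Convolve the two distributions (both contribute in 2-u steps):
  M: 0.5180×0.08714304 = 0.045140
  M+2: 0.5180×0.41611392 + 0.4820×0.08714304 = 0.257550
  M+4: 0.5180×0.49674304 + 0.4820×0.41611392 = 0.457880
  M+6: 0.4820×0.49674304 = 0.239430
Scale to base peak (0.457880) = 100: 9.86 : 56.25 : 100.00 : 52.29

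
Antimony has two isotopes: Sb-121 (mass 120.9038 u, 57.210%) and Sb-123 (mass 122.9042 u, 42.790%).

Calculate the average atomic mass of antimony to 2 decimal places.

121.76 u

Ar = Σ fᵢ·mᵢ = 0.57210 × 120.9038 + 0.42790 × 122.9042
= 69.16906 + 52.59071 = 121.75977 u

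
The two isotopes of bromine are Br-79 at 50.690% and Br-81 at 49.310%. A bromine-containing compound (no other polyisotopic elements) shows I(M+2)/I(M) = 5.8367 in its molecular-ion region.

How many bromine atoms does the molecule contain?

For n independent Br atoms, I(M+2)/I(M) = n · (abundance Br-81) / (abundance Br-79) = n · 0.49310/0.50690.
n = 5.8367 × 0.50690/0.49310 = 6.00 ≈ 6

6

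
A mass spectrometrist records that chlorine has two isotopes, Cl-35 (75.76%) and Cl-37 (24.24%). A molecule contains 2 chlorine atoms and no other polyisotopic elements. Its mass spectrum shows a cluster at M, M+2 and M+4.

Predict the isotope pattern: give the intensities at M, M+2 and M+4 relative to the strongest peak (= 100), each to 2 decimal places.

100.00 : 63.99 : 10.24

Each Cl atom is independently Cl-35 (p = 0.7576) or Cl-37 (q = 0.2424); the cluster is the binomial expansion (p + q)^2.
P(M) = 0.7576^2 = 0.573958
P(M+2) = 2 × 0.7576^1 × 0.2424^1 = 0.367284
P(M+4) = 0.2424^2 = 0.058758
The M peak is largest (0.573958); scaling to 100 gives 100.00 : 63.99 : 10.24.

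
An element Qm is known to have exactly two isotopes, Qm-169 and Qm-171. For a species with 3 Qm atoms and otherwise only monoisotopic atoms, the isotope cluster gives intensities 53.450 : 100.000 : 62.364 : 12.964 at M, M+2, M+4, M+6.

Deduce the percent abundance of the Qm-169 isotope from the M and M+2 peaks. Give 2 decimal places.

61.59%

Write p for the Qm-169 fraction. I(M+2)/I(M) = [C(3,1)·p^2·(1−p)] / p^3 = 3·(1−p)/p = 100.000/53.450 = 1.8709
(1−p)/p = 1.8709/3 = 0.6236  ⇒  p = 1/(1 + 0.6236) = 0.6159
Qm-169: 61.59%, Qm-171: 38.41%.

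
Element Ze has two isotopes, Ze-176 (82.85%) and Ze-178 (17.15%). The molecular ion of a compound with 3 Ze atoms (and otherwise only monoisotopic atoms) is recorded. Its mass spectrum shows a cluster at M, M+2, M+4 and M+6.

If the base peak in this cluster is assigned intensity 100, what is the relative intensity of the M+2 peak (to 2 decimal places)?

62.10

Term probabilities: M 0.5687, M+2 0.3532, M+4 0.0731, M+6 0.0050. Base peak = M.
P(M) = C(3,0) × 0.8285^3 × 0.1715^0 = 1 × 0.56869255 × 1.0000 = 0.568693 (base)
P(M+2) = C(3,1) × 0.8285^2 × 0.1715^1 = 3 × 0.68641225 × 0.1715 = 0.353159
Relative intensity = 0.353159 / 0.568693 × 100 = 62.10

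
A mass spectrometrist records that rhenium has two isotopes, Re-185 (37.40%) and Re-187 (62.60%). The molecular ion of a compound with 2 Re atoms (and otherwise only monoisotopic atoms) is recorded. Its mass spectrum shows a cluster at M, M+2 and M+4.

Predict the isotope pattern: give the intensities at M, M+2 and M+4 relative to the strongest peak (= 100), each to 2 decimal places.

29.87 : 100.00 : 83.69

Each Re atom is independently Re-185 (p = 0.3740) or Re-187 (q = 0.6260); the cluster is the binomial expansion (p + q)^2.
P(M) = 0.3740^2 = 0.139876
P(M+2) = 2 × 0.3740^1 × 0.6260^1 = 0.468248
P(M+4) = 0.6260^2 = 0.391876
The M+2 peak is largest (0.468248); scaling to 100 gives 29.87 : 100.00 : 83.69.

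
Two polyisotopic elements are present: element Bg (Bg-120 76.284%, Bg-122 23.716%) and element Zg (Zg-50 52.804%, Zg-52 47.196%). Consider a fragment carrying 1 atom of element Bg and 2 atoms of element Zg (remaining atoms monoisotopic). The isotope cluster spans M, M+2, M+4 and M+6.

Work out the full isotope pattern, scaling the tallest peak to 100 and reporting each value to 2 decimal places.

47.65 : 100.00 : 64.55 : 11.84

Element Bg pattern (n=1): 0.76284 : 0.23716
Element Zg pattern (n=2): 0.27882624 : 0.49842752 : 0.22274624
Convolve the two distributions (both contribute in 2-u steps):
  M: 0.76284×0.27882624 = 0.212700
  M+2: 0.76284×0.49842752 + 0.23716×0.27882624 = 0.446347
  M+4: 0.76284×0.22274624 + 0.23716×0.49842752 = 0.288127
  M+6: 0.23716×0.22274624 = 0.052826
Scale to base peak (0.446347) = 100: 47.65 : 100.00 : 64.55 : 11.84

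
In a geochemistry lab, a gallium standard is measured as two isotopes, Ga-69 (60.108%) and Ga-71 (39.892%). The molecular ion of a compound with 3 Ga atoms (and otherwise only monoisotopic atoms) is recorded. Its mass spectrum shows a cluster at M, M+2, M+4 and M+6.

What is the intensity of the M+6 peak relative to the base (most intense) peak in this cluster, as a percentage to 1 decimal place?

(0.60108 + 0.39892)^3 gives M 0.2172, M+2 0.4324, M+4 0.2870, M+6 0.0635; the largest is M+2.
P(M+2) = C(3,1) × 0.60108^2 × 0.39892^1 = 3 × 0.36129717 × 0.39892 = 0.432386 (base)
P(M+6) = C(3,3) × 0.60108^0 × 0.39892^3 = 1 × 1.0000 × 0.063483 = 0.063483
Relative intensity = 0.063483 / 0.432386 × 100 = 14.7

14.7%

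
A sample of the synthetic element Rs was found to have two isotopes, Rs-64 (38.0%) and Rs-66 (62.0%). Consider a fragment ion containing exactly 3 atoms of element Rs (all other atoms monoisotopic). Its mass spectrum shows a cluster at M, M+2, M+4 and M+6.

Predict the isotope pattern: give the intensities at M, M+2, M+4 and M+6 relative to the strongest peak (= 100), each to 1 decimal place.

Each Rs atom is independently Rs-64 (p = 0.380) or Rs-66 (q = 0.620); the cluster is the binomial expansion (p + q)^3.
P(M) = 0.380^3 = 0.054872
P(M+2) = 3 × 0.380^2 × 0.620^1 = 0.268584
P(M+4) = 3 × 0.380^1 × 0.620^2 = 0.438216
P(M+6) = 0.620^3 = 0.238328
The M+4 peak is largest (0.438216); scaling to 100 gives 12.5 : 61.3 : 100.0 : 54.4.

12.5 : 61.3 : 100.0 : 54.4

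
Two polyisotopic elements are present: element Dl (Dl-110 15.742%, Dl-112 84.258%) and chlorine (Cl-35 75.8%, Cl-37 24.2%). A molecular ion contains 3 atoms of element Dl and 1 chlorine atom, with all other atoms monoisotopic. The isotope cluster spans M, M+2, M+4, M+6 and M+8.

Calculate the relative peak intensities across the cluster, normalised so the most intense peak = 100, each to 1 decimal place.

Element Dl pattern (n=3): 0.00390103 : 0.06264007 : 0.33527676 : 0.59818214
Chlorine pattern (n=1): 0.7580 : 0.2420
Convolve the two distributions (both contribute in 2-u steps):
  M: 0.00390103×0.7580 = 0.002957
  M+2: 0.00390103×0.2420 + 0.06264007×0.7580 = 0.048425
  M+4: 0.06264007×0.2420 + 0.33527676×0.7580 = 0.269299
  M+6: 0.33527676×0.2420 + 0.59818214×0.7580 = 0.534559
  M+8: 0.59818214×0.2420 = 0.144760
Scale to base peak (0.534559) = 100: 0.6 : 9.1 : 50.4 : 100.0 : 27.1

0.6 : 9.1 : 50.4 : 100.0 : 27.1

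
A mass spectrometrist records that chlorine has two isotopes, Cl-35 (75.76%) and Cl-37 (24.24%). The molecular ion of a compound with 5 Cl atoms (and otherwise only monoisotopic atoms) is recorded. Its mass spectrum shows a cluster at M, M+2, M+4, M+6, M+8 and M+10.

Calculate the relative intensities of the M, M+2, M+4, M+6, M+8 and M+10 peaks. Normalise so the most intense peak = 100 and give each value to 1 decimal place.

Expanding (0.7576 + 0.2424)^5:
P(M) = 0.7576^5 = 0.249574
P(M+2) = 5 × 0.7576^4 × 0.2424^1 = 0.399266
P(M+4) = 10 × 0.7576^3 × 0.2424^2 = 0.255497
P(M+6) = 10 × 0.7576^2 × 0.2424^3 = 0.081748
P(M+8) = 5 × 0.7576^1 × 0.2424^4 = 0.013078
P(M+10) = 0.2424^5 = 0.000837
The M+2 peak is largest (0.399266); scaling to 100 gives 62.5 : 100.0 : 64.0 : 20.5 : 3.3 : 0.2.

62.5 : 100.0 : 64.0 : 20.5 : 3.3 : 0.2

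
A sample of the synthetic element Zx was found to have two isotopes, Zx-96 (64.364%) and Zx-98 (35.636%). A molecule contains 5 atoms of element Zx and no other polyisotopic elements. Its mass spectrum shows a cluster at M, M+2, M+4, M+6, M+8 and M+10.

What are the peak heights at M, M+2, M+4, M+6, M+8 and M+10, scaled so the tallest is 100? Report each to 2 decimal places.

32.62 : 90.31 : 100.00 : 55.37 : 15.33 : 1.70

Expanding (0.64364 + 0.35636)^5:
P(M) = 0.64364^5 = 0.110463
P(M+2) = 5 × 0.64364^4 × 0.35636^1 = 0.305795
P(M+4) = 10 × 0.64364^3 × 0.35636^2 = 0.338616
P(M+6) = 10 × 0.64364^2 × 0.35636^3 = 0.187479
P(M+8) = 5 × 0.64364^1 × 0.35636^4 = 0.051900
P(M+10) = 0.35636^5 = 0.005747
The M+4 peak is largest (0.338616); scaling to 100 gives 32.62 : 90.31 : 100.00 : 55.37 : 15.33 : 1.70.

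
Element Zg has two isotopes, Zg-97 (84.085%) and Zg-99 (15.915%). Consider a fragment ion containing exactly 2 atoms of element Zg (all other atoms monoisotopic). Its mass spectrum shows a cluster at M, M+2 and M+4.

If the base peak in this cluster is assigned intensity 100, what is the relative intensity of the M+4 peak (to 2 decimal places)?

3.58

Term probabilities: M 0.7070, M+2 0.2676, M+4 0.0253. Base peak = M.
P(M) = C(2,0) × 0.84085^2 × 0.15915^0 = 1 × 0.70702872 × 1.0000 = 0.707029 (base)
P(M+4) = C(2,2) × 0.84085^0 × 0.15915^2 = 1 × 1.0000 × 0.02532872 = 0.025329
Relative intensity = 0.025329 / 0.707029 × 100 = 3.58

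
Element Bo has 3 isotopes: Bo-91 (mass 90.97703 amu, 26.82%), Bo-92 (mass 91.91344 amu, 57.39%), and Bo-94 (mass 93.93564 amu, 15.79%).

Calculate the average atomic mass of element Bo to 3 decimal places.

Ar = Σ fᵢ·mᵢ = 0.2682 × 90.97703 + 0.5739 × 91.91344 + 0.1579 × 93.93564
= 24.400039 + 52.749123 + 14.832438 = 91.981600 amu

91.982 amu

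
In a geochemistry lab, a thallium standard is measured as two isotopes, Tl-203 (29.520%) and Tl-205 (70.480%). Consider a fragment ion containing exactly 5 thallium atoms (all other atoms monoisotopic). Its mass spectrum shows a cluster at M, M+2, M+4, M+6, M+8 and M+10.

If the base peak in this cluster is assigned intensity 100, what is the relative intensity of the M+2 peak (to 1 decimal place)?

7.3

Term probabilities: M 0.0022, M+2 0.0268, M+4 0.1278, M+6 0.3051, M+8 0.3642, M+10 0.1739. Base peak = M+8.
P(M+8) = C(5,4) × 0.29520^1 × 0.70480^4 = 5 × 0.2952 × 0.24675365 = 0.364208 (base)
P(M+2) = C(5,1) × 0.29520^4 × 0.70480^1 = 5 × 0.00759391 × 0.7048 = 0.026761
Relative intensity = 0.026761 / 0.364208 × 100 = 7.3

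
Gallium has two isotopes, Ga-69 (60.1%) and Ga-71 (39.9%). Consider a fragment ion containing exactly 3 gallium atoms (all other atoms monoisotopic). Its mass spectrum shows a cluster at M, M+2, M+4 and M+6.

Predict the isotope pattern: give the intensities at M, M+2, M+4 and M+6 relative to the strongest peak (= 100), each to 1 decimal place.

Expanding (0.601 + 0.399)^3:
P(M) = 0.601^3 = 0.217082
P(M+2) = 3 × 0.601^2 × 0.399^1 = 0.432358
P(M+4) = 3 × 0.601^1 × 0.399^2 = 0.287039
P(M+6) = 0.399^3 = 0.063521
The M+2 peak is largest (0.432358); scaling to 100 gives 50.2 : 100.0 : 66.4 : 14.7.

50.2 : 100.0 : 66.4 : 14.7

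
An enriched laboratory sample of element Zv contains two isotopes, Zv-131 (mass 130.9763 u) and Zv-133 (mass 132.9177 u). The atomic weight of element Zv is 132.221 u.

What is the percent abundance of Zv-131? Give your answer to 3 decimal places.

35.886%

Let x be the fractional abundance of Zv-131; then Zv-133 has abundance 1 − x.
130.9763·x + 132.9177·(1 − x) = 132.221
(130.9763 − 132.9177)·x = 132.221 − 132.9177
x = -0.6967 / -1.9414 = 0.35886 → 35.886% Zv-131, 64.114% Zv-133.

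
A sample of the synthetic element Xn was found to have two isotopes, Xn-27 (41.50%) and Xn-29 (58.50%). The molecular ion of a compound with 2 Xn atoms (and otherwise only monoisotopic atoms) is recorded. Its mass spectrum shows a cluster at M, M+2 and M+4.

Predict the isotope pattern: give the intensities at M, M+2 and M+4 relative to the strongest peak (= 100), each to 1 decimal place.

Expanding (0.4150 + 0.5850)^2:
P(M) = 0.4150^2 = 0.172225
P(M+2) = 2 × 0.4150^1 × 0.5850^1 = 0.485550
P(M+4) = 0.5850^2 = 0.342225
The M+2 peak is largest (0.485550); scaling to 100 gives 35.5 : 100.0 : 70.5.

35.5 : 100.0 : 70.5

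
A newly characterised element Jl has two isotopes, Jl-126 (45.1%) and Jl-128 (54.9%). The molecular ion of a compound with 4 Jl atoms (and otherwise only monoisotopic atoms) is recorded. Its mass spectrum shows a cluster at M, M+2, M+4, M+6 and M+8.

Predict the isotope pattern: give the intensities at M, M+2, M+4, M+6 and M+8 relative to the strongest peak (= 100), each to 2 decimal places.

11.25 : 54.77 : 100.00 : 81.15 : 24.70

Expanding (0.451 + 0.549)^4:
P(M) = 0.451^4 = 0.041372
P(M+2) = 4 × 0.451^3 × 0.549^1 = 0.201448
P(M+4) = 6 × 0.451^2 × 0.549^2 = 0.367832
P(M+6) = 4 × 0.451^1 × 0.549^3 = 0.298506
P(M+8) = 0.549^4 = 0.090843
The M+4 peak is largest (0.367832); scaling to 100 gives 11.25 : 54.77 : 100.00 : 81.15 : 24.70.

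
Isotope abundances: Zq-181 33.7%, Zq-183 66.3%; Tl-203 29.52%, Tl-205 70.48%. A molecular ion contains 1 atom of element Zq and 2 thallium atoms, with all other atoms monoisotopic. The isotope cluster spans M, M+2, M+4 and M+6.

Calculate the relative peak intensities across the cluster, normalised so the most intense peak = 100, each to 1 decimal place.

Element Zq pattern (n=1): 0.3370 : 0.6630
Thallium pattern (n=2): 0.08714304 : 0.41611392 : 0.49674304
Convolve the two distributions (both contribute in 2-u steps):
  M: 0.3370×0.08714304 = 0.029367
  M+2: 0.3370×0.41611392 + 0.6630×0.08714304 = 0.198006
  M+4: 0.3370×0.49674304 + 0.6630×0.41611392 = 0.443286
  M+6: 0.6630×0.49674304 = 0.329341
Scale to base peak (0.443286) = 100: 6.6 : 44.7 : 100.0 : 74.3

6.6 : 44.7 : 100.0 : 74.3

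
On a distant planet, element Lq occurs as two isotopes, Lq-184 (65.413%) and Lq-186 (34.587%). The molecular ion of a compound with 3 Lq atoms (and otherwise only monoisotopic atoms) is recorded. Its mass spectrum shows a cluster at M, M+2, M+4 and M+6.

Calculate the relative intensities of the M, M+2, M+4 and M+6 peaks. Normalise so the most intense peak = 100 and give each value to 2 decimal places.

63.04 : 100.00 : 52.87 : 9.32

Each Lq atom is independently Lq-184 (p = 0.65413) or Lq-186 (q = 0.34587); the cluster is the binomial expansion (p + q)^3.
P(M) = 0.65413^3 = 0.279893
P(M+2) = 3 × 0.65413^2 × 0.34587^1 = 0.443979
P(M+4) = 3 × 0.65413^1 × 0.34587^2 = 0.234753
P(M+6) = 0.34587^3 = 0.041375
The M+2 peak is largest (0.443979); scaling to 100 gives 63.04 : 100.00 : 52.87 : 9.32.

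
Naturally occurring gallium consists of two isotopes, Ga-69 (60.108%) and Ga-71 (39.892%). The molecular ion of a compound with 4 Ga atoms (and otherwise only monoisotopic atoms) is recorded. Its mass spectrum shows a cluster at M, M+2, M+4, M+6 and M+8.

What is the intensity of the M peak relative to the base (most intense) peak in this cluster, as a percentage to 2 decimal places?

37.67%

(0.60108 + 0.39892)^4 gives M 0.1305, M+2 0.3465, M+4 0.3450, M+6 0.1526, M+8 0.0253; the largest is M+2.
P(M+2) = C(4,1) × 0.60108^3 × 0.39892^1 = 4 × 0.2171685 × 0.39892 = 0.346531 (base)
P(M) = C(4,0) × 0.60108^4 × 0.39892^0 = 1 × 0.13053564 × 1.0000 = 0.130536
Relative intensity = 0.130536 / 0.346531 × 100 = 37.67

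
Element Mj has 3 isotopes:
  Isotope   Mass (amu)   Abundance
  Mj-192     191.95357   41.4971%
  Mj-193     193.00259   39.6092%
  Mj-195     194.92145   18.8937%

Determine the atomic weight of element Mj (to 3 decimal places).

Weight each isotope mass by its fractional abundance: 0.414971 × 191.95357 + 0.396092 × 193.00259 + 0.188937 × 194.92145
= 79.655165 + 76.446782 + 36.827874 = 192.929821 amu

192.930 amu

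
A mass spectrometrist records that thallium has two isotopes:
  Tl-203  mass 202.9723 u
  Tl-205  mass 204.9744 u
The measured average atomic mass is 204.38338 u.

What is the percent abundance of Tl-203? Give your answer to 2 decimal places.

29.52%

With x = fraction of Tl-203 (so Tl-205 is 1 − x):
202.9723·x + 204.9744·(1 − x) = 204.38338
(202.9723 − 204.9744)·x = 204.38338 − 204.9744
x = -0.59102 / -2.0021 = 0.29520 → 29.52% Tl-203, 70.48% Tl-205.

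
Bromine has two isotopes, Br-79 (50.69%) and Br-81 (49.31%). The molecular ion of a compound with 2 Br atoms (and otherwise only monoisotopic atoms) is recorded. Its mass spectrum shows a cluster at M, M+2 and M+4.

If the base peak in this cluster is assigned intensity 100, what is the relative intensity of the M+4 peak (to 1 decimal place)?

Binomial terms of (0.5069 + 0.4931)^2: M 0.2569, M+2 0.4999, M+4 0.2431 → M+2 is the base peak.
P(M+2) = C(2,1) × 0.5069^1 × 0.4931^1 = 2 × 0.5069 × 0.4931 = 0.499905 (base)
P(M+4) = C(2,2) × 0.5069^0 × 0.4931^2 = 1 × 1.0000 × 0.24314761 = 0.243148
Relative intensity = 0.243148 / 0.499905 × 100 = 48.6

48.6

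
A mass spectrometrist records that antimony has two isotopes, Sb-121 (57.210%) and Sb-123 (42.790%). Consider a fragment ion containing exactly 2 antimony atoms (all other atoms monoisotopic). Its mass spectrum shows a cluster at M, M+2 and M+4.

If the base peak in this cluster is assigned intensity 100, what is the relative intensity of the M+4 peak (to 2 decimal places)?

37.40

Binomial terms of (0.57210 + 0.42790)^2: M 0.3273, M+2 0.4896, M+4 0.1831 → M+2 is the base peak.
P(M+2) = C(2,1) × 0.57210^1 × 0.42790^1 = 2 × 0.5721 × 0.4279 = 0.489603 (base)
P(M+4) = C(2,2) × 0.57210^0 × 0.42790^2 = 1 × 1.0000 × 0.18309841 = 0.183098
Relative intensity = 0.183098 / 0.489603 × 100 = 37.40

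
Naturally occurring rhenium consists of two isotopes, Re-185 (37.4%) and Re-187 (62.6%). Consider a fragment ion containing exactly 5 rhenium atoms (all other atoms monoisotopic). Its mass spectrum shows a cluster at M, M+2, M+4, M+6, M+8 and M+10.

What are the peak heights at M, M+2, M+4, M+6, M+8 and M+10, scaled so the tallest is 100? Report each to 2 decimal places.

The 5 Re atoms are independent, so intensities follow the terms of (0.374 + 0.626)^5.
P(M) = 0.374^5 = 0.007317
P(M+2) = 5 × 0.374^4 × 0.626^1 = 0.061239
P(M+4) = 10 × 0.374^3 × 0.626^2 = 0.205005
P(M+6) = 10 × 0.374^2 × 0.626^3 = 0.343136
P(M+8) = 5 × 0.374^1 × 0.626^4 = 0.287170
P(M+10) = 0.626^5 = 0.096133
The M+6 peak is largest (0.343136); scaling to 100 gives 2.13 : 17.85 : 59.74 : 100.00 : 83.69 : 28.02.

2.13 : 17.85 : 59.74 : 100.00 : 83.69 : 28.02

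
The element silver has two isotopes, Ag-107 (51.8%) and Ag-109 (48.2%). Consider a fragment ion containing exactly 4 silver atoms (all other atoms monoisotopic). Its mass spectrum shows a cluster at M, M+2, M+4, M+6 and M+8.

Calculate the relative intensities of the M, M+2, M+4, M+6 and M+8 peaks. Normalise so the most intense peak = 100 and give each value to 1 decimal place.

Each Ag atom is independently Ag-107 (p = 0.518) or Ag-109 (q = 0.482); the cluster is the binomial expansion (p + q)^4.
P(M) = 0.518^4 = 0.071998
P(M+2) = 4 × 0.518^3 × 0.482^1 = 0.267976
P(M+4) = 6 × 0.518^2 × 0.482^2 = 0.374029
P(M+6) = 4 × 0.518^1 × 0.482^3 = 0.232023
P(M+8) = 0.482^4 = 0.053974
The M+4 peak is largest (0.374029); scaling to 100 gives 19.2 : 71.6 : 100.0 : 62.0 : 14.4.

19.2 : 71.6 : 100.0 : 62.0 : 14.4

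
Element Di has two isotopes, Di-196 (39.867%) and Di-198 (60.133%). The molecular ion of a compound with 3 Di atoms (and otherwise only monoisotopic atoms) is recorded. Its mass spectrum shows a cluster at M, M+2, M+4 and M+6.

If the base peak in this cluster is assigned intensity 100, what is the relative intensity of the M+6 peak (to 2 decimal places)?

50.28

Term probabilities: M 0.0634, M+2 0.2867, M+4 0.4325, M+6 0.2174. Base peak = M+4.
P(M+4) = C(3,2) × 0.39867^1 × 0.60133^2 = 3 × 0.39867 × 0.36159777 = 0.432475 (base)
P(M+6) = C(3,3) × 0.39867^0 × 0.60133^3 = 1 × 1.0000 × 0.21743959 = 0.217440
Relative intensity = 0.217440 / 0.432475 × 100 = 50.28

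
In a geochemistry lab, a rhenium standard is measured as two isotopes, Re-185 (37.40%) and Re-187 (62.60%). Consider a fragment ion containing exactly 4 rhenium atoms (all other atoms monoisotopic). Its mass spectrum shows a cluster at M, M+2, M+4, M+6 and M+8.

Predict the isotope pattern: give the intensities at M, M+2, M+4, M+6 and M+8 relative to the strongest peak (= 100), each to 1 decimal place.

5.3 : 35.7 : 89.6 : 100.0 : 41.8

The 4 Re atoms are independent, so intensities follow the terms of (0.3740 + 0.6260)^4.
P(M) = 0.3740^4 = 0.019565
P(M+2) = 4 × 0.3740^3 × 0.6260^1 = 0.130993
P(M+4) = 6 × 0.3740^2 × 0.6260^2 = 0.328884
P(M+6) = 4 × 0.3740^1 × 0.6260^3 = 0.366990
P(M+8) = 0.6260^4 = 0.153567
The M+6 peak is largest (0.366990); scaling to 100 gives 5.3 : 35.7 : 89.6 : 100.0 : 41.8.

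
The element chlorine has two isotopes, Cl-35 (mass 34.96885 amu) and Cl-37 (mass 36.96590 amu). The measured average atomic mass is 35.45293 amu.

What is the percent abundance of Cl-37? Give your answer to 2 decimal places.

24.24%

Writing the weighted mean with unknown fraction x of Cl-35:
34.96885·x + 36.96590·(1 − x) = 35.45293
(34.96885 − 36.96590)·x = 35.45293 − 36.96590
x = -1.51297 / -1.99705 = 0.75760 → 75.76% Cl-35, 24.24% Cl-37.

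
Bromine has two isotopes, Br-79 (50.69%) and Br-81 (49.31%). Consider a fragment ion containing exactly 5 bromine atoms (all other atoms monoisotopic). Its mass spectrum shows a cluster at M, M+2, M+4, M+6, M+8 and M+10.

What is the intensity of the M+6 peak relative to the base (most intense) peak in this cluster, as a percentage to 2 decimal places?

97.28%

(0.5069 + 0.4931)^5 gives M 0.0335, M+2 0.1628, M+4 0.3167, M+6 0.3081, M+8 0.1498, M+10 0.0292; the largest is M+4.
P(M+4) = C(5,2) × 0.5069^3 × 0.4931^2 = 10 × 0.13024674 × 0.24314761 = 0.316692 (base)
P(M+6) = C(5,3) × 0.5069^2 × 0.4931^3 = 10 × 0.25694761 × 0.11989609 = 0.308070
Relative intensity = 0.308070 / 0.316692 × 100 = 97.28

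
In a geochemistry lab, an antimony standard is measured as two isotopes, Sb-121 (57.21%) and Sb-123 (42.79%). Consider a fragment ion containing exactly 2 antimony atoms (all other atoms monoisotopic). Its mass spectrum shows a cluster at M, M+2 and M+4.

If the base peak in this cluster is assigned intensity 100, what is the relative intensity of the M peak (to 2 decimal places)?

(0.5721 + 0.4279)^2 gives M 0.3273, M+2 0.4896, M+4 0.1831; the largest is M+2.
P(M+2) = C(2,1) × 0.5721^1 × 0.4279^1 = 2 × 0.5721 × 0.4279 = 0.489603 (base)
P(M) = C(2,0) × 0.5721^2 × 0.4279^0 = 1 × 0.32729841 × 1.0000 = 0.327298
Relative intensity = 0.327298 / 0.489603 × 100 = 66.85

66.85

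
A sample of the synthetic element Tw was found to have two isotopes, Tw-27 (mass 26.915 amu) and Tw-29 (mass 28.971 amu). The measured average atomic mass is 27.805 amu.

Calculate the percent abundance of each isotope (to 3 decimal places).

Tw-27: 56.712%, Tw-29: 43.288%

Let x be the fractional abundance of Tw-27; then Tw-29 has abundance 1 − x.
26.915·x + 28.971·(1 − x) = 27.805
(26.915 − 28.971)·x = 27.805 − 28.971
x = -1.166 / -2.056 = 0.56712 → 56.712% Tw-27, 43.288% Tw-29.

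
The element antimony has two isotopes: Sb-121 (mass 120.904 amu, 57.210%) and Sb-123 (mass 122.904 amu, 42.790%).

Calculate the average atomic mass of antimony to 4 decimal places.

The abundance-weighted mean is 0.57210 × 120.904 + 0.42790 × 122.904
= 69.16918 + 52.59062 = 121.75980 amu

121.7598 amu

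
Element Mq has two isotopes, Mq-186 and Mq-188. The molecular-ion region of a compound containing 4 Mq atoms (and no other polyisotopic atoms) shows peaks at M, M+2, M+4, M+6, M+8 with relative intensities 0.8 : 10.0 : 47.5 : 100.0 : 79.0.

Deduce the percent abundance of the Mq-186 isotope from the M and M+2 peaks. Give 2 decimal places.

24.24%

If p is the fraction of Mq that is Mq-186, then I(M+2)/I(M) = [C(4,1)·p^3·(1−p)] / p^4 = 4·(1−p)/p = 10.0/0.8 = 12.5000
(1−p)/p = 12.5000/4 = 3.1250  ⇒  p = 1/(1 + 3.1250) = 0.2424
Mq-186: 24.24%, Mq-188: 75.76%.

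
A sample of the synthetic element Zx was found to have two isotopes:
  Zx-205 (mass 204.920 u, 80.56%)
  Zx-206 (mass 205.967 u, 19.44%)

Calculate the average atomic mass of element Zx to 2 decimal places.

205.12 u

The abundance-weighted mean is 0.8056 × 204.920 + 0.1944 × 205.967
= 165.0836 + 40.0400 = 205.1236 u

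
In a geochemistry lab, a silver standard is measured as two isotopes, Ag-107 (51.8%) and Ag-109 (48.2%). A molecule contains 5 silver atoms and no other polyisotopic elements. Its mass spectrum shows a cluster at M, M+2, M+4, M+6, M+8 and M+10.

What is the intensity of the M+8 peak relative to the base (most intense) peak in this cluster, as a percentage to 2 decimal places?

43.29%

(0.518 + 0.482)^5 gives M 0.0373, M+2 0.1735, M+4 0.3229, M+6 0.3005, M+8 0.1398, M+10 0.0260; the largest is M+4.
P(M+4) = C(5,2) × 0.518^3 × 0.482^2 = 10 × 0.13899183 × 0.232324 = 0.322911 (base)
P(M+8) = C(5,4) × 0.518^1 × 0.482^4 = 5 × 0.5180 × 0.05397444 = 0.139794
Relative intensity = 0.139794 / 0.322911 × 100 = 43.29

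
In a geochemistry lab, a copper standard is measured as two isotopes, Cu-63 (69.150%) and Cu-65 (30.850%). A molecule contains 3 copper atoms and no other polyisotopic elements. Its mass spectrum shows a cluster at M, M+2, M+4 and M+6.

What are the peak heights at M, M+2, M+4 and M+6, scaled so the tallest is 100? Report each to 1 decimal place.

Expanding (0.69150 + 0.30850)^3:
P(M) = 0.69150^3 = 0.330656
P(M+2) = 3 × 0.69150^2 × 0.30850^1 = 0.442548
P(M+4) = 3 × 0.69150^1 × 0.30850^2 = 0.197435
P(M+6) = 0.30850^3 = 0.029361
The M+2 peak is largest (0.442548); scaling to 100 gives 74.7 : 100.0 : 44.6 : 6.6.

74.7 : 100.0 : 44.6 : 6.6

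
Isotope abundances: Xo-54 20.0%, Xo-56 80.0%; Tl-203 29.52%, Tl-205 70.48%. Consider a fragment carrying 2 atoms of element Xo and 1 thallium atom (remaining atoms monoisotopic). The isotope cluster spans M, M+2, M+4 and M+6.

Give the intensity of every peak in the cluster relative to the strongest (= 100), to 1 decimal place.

Element Xo pattern (n=2): 0.0400 : 0.3200 : 0.6400
Thallium pattern (n=1): 0.2952 : 0.7048
Convolve the two distributions (both contribute in 2-u steps):
  M: 0.0400×0.2952 = 0.011808
  M+2: 0.0400×0.7048 + 0.3200×0.2952 = 0.122656
  M+4: 0.3200×0.7048 + 0.6400×0.2952 = 0.414464
  M+6: 0.6400×0.7048 = 0.451072
Scale to base peak (0.451072) = 100: 2.6 : 27.2 : 91.9 : 100.0

2.6 : 27.2 : 91.9 : 100.0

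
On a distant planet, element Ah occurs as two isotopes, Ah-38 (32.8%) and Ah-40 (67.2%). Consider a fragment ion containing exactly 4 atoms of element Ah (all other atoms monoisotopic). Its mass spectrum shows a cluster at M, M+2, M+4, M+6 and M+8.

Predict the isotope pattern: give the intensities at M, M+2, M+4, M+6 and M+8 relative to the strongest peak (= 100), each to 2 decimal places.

2.91 : 23.82 : 73.21 : 100.00 : 51.22

Expanding (0.328 + 0.672)^4:
P(M) = 0.328^4 = 0.011574
P(M+2) = 4 × 0.328^3 × 0.672^1 = 0.094853
P(M+4) = 6 × 0.328^2 × 0.672^2 = 0.291499
P(M+6) = 4 × 0.328^1 × 0.672^3 = 0.398145
P(M+8) = 0.672^4 = 0.203928
The M+6 peak is largest (0.398145); scaling to 100 gives 2.91 : 23.82 : 73.21 : 100.00 : 51.22.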